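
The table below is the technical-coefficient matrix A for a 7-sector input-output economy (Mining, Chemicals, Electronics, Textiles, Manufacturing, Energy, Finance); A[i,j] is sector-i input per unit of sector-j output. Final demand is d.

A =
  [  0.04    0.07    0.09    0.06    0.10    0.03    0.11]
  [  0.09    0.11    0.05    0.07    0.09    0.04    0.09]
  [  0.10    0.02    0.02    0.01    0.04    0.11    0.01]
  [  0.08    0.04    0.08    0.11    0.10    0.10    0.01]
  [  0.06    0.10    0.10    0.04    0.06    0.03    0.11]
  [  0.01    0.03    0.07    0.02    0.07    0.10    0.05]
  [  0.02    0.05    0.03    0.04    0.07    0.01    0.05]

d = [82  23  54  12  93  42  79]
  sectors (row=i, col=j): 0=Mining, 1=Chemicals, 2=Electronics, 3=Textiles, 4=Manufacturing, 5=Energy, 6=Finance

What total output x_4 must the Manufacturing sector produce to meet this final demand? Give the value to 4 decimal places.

Form M = I − A:
  [  0.96   -0.07   -0.09   -0.06   -0.10   -0.03   -0.11]
  [ -0.09    0.89   -0.05   -0.07   -0.09   -0.04   -0.09]
  [ -0.10   -0.02    0.98   -0.01   -0.04   -0.11   -0.01]
  [ -0.08   -0.04   -0.08    0.89   -0.10   -0.10   -0.01]
  [ -0.06   -0.10   -0.10   -0.04    0.94   -0.03   -0.11]
  [ -0.01   -0.03   -0.07   -0.02   -0.07    0.90   -0.05]
  [ -0.02   -0.05   -0.03   -0.04   -0.07   -0.01    0.95]
Leontief inverse L = M⁻¹:
  [  1.0909    0.1236    0.1419    0.1013    0.1627    0.0777    0.1635]
  [  0.1459    1.1730    0.1109    0.1197    0.1635    0.0910    0.1542]
  [  0.1253    0.0517    1.0572    0.0334    0.0810    0.1426    0.0478]
  [  0.1335    0.0938    0.1422    1.1557    0.1691    0.1608    0.0660]
  [  0.1112    0.1538    0.1498    0.0809    1.1233    0.0771    0.1640]
  [  0.0411    0.0631    0.1057    0.0433    0.1106    1.1376    0.0850]
  [  0.0488    0.0819    0.0603    0.0646    0.1056    0.0354    1.0815]
Total output x = L · d:
  x_0 = 1.0909·82 + 0.1236·23 + 0.1419·54 + 0.1013·12 + 0.1627·93 + 0.0777·42 + 0.1635·79 = 132.4786
  x_1 = 0.1459·82 + 1.1730·23 + 0.1109·54 + 0.1197·12 + 0.1635·93 + 0.0910·42 + 0.1542·79 = 77.5802
  x_2 = 0.1253·82 + 0.0517·23 + 1.0572·54 + 0.0334·12 + 0.0810·93 + 0.1426·42 + 0.0478·79 = 86.2496
  x_3 = 0.1335·82 + 0.0938·23 + 0.1422·54 + 1.1557·12 + 0.1691·93 + 0.1608·42 + 0.0660·79 = 62.3456
  x_4 = 0.1112·82 + 0.1538·23 + 0.1498·54 + 0.0809·12 + 1.1233·93 + 0.0771·42 + 0.1640·79 = 142.3761
  x_5 = 0.0411·82 + 0.0631·23 + 0.1057·54 + 0.0433·12 + 0.1106·93 + 1.1376·42 + 0.0850·79 = 75.8181
  x_6 = 0.0488·82 + 0.0819·23 + 0.0603·54 + 0.0646·12 + 0.1056·93 + 0.0354·42 + 1.0815·79 = 106.6678

142.3761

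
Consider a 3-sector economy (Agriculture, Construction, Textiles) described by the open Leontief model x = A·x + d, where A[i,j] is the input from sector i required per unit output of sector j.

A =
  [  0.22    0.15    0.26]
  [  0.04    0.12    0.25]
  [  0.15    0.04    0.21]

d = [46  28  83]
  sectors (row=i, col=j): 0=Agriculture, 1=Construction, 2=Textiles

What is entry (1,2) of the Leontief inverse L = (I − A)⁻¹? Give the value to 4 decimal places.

Form M = I − A:
  [  0.78   -0.15   -0.26]
  [ -0.04    0.88   -0.25]
  [ -0.15   -0.04    0.79]
Leontief inverse L = M⁻¹:
  [  1.4002    0.2634    0.5442]
  [  0.1412    1.1795    0.4197]
  [  0.2730    0.1097    1.3904]
Total output x = L · d:
  x_0 = 1.4002·46 + 0.2634·28 + 0.5442·83 = 116.9525
  x_1 = 0.1412·46 + 1.1795·28 + 0.4197·83 = 74.3599
  x_2 = 0.2730·46 + 0.1097·28 + 1.3904·83 = 131.0345

L[1,2] = 0.4197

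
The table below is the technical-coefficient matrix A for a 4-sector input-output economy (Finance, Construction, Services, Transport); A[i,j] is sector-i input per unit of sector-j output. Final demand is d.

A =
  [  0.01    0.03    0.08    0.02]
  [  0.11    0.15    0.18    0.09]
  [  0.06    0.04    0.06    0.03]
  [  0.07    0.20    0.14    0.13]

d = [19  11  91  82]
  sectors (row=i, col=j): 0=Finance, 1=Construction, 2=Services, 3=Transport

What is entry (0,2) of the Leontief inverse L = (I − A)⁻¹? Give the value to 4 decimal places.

Form M = I − A:
  [  0.99   -0.03   -0.08   -0.02]
  [ -0.11    0.85   -0.18   -0.09]
  [ -0.06   -0.04    0.94   -0.03]
  [ -0.07   -0.20   -0.14    0.87]
Leontief inverse L = M⁻¹:
  [  1.0239    0.0484    0.1012    0.0320]
  [  0.1627    1.2279    0.2698    0.1401]
  [  0.0765    0.0648    1.0896    0.0460]
  [  0.1321    0.2966    0.2455    1.1916]
Total output x = L · d:
  x_0 = 1.0239·19 + 0.0484·11 + 0.1012·91 + 0.0320·82 = 31.8215
  x_1 = 0.1627·19 + 1.2279·11 + 0.2698·91 + 0.1401·82 = 52.6374
  x_2 = 0.0765·19 + 0.0648·11 + 1.0896·91 + 0.0460·82 = 105.0953
  x_3 = 0.1321·19 + 0.2966·11 + 0.2455·91 + 1.1916·82 = 125.8257

L[0,2] = 0.1012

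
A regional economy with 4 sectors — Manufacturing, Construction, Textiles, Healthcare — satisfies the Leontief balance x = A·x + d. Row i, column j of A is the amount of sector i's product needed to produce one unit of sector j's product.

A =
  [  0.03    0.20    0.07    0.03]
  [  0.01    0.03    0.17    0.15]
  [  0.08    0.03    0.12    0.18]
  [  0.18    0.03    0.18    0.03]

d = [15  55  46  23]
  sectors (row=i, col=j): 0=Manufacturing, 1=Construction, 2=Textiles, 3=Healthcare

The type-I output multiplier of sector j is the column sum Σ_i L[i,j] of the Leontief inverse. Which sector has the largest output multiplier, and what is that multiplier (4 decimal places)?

Textiles (1.8738)

Form M = I − A:
  [  0.97   -0.20   -0.07   -0.03]
  [ -0.01    0.97   -0.17   -0.15]
  [ -0.08   -0.03    0.88   -0.18]
  [ -0.18   -0.03   -0.18    0.97]
Leontief inverse L = M⁻¹:
  [  1.0632    0.2267    0.1479    0.0954]
  [  0.0715    1.0601    0.2541    0.2133]
  [  0.1454    0.0749    1.2117    0.2409]
  [  0.2265    0.0888    0.2601    1.0999]
Total output x = L · d:
  x_0 = 1.0632·15 + 0.2267·55 + 0.1479·46 + 0.0954·23 = 37.4141
  x_1 = 0.0715·15 + 1.0601·55 + 0.2541·46 + 0.2133·23 = 75.9736
  x_2 = 0.1454·15 + 0.0749·55 + 1.2117·46 + 0.2409·23 = 67.5799
  x_3 = 0.2265·15 + 0.0888·55 + 0.2601·46 + 1.0999·23 = 45.5445
Output multipliers (column sums of L):
  Manufacturing: 1.5065
  Construction: 1.4505
  Textiles: 1.8738
  Healthcare: 1.6495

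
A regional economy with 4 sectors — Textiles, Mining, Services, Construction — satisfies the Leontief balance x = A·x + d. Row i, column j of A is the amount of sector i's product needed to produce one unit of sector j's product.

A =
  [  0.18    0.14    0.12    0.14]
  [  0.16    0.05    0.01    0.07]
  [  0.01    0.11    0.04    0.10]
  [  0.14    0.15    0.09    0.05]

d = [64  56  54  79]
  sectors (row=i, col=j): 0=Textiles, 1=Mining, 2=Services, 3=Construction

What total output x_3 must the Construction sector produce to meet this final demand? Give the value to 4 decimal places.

123.6781

Form M = I − A:
  [  0.82   -0.14   -0.12   -0.14]
  [ -0.16    0.95   -0.01   -0.07]
  [ -0.01   -0.11    0.96   -0.10]
  [ -0.14   -0.15   -0.09    0.95]
Leontief inverse L = M⁻¹:
  [  1.3104    0.2514    0.1881    0.2314]
  [  0.2389    1.1134    0.0530    0.1228]
  [  0.0657    0.1539    1.0640    0.1330]
  [  0.2370    0.2274    0.1369    1.1187]
Total output x = L · d:
  x_0 = 1.3104·64 + 0.2514·56 + 0.1881·54 + 0.2314·79 = 126.3862
  x_1 = 0.2389·64 + 1.1134·56 + 0.0530·54 + 0.1228·79 = 90.1970
  x_2 = 0.0657·64 + 0.1539·56 + 1.0640·54 + 0.1330·79 = 80.7847
  x_3 = 0.2370·64 + 0.2274·56 + 0.1369·54 + 1.1187·79 = 123.6781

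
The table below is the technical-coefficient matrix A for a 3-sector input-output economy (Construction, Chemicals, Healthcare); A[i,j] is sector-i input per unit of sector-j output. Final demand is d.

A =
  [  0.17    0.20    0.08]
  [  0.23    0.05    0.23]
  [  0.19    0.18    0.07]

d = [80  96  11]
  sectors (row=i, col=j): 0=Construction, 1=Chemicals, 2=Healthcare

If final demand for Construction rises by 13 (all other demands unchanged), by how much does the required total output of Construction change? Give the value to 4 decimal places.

17.3857

Form M = I − A:
  [  0.83   -0.20   -0.08]
  [ -0.23    0.95   -0.23]
  [ -0.19   -0.18    0.93]
Leontief inverse L = M⁻¹:
  [  1.3374    0.3183    0.1938]
  [  0.4091    1.2017    0.3324]
  [  0.3524    0.2976    1.1792]
Total output x = L · d:
  x_0 = 1.3374·80 + 0.3183·96 + 0.1938·11 = 139.6736
  x_1 = 0.4091·80 + 1.2017·96 + 0.3324·11 = 151.7515
  x_2 = 0.3524·80 + 0.2976·96 + 1.1792·11 = 69.7347
Δx_0 = L[0,0] · Δd_0 = 1.3374 · 13 = 17.3857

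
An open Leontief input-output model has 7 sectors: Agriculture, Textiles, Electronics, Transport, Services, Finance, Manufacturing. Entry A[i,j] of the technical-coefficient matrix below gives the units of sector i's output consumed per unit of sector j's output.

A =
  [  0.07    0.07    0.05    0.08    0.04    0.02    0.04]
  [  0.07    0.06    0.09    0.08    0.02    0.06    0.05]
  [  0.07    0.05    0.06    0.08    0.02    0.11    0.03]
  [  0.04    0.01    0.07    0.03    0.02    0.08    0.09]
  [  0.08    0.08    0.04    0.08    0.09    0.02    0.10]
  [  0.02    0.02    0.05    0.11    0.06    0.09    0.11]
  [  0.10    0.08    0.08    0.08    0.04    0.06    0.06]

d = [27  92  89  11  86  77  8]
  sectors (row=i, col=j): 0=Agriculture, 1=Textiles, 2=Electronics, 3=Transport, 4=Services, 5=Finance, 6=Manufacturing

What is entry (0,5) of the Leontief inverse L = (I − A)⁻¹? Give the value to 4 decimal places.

Form M = I − A:
  [  0.93   -0.07   -0.05   -0.08   -0.04   -0.02   -0.04]
  [ -0.07    0.94   -0.09   -0.08   -0.02   -0.06   -0.05]
  [ -0.07   -0.05    0.94   -0.08   -0.02   -0.11   -0.03]
  [ -0.04   -0.01   -0.07    0.97   -0.02   -0.08   -0.09]
  [ -0.08   -0.08   -0.04   -0.08    0.91   -0.02   -0.10]
  [ -0.02   -0.02   -0.05   -0.11   -0.06    0.91   -0.11]
  [ -0.10   -0.08   -0.08   -0.08   -0.04   -0.06    0.94]
Leontief inverse L = M⁻¹:
  [  1.1108    0.1025    0.0911    0.1263    0.0634    0.0601    0.0815]
  [  0.1157    1.0959    0.1375    0.1358    0.0468    0.1109    0.0986]
  [  0.1116    0.0830    1.1053    0.1360    0.0481    0.1599    0.0813]
  [  0.0780    0.0405    0.1078    1.0779    0.0442    0.1218    0.1311]
  [  0.1381    0.1275    0.0952    0.1435    1.1246    0.0707    0.1573]
  [  0.0703    0.0592    0.1014    0.1706    0.0933    1.1448    0.1696]
  [  0.1545    0.1239    0.1352    0.1453    0.0724    0.1159    1.1165]
Total output x = L · d:
  x_0 = 1.1108·27 + 0.1025·92 + 0.0911·89 + 0.1263·11 + 0.0634·86 + 0.0601·77 + 0.0815·8 = 59.6536
  x_1 = 0.1157·27 + 1.0959·92 + 0.1375·89 + 0.1358·11 + 0.0468·86 + 0.1109·77 + 0.0986·8 = 131.0333
  x_2 = 0.1116·27 + 0.0830·92 + 1.1053·89 + 0.1360·11 + 0.0481·86 + 0.1599·77 + 0.0813·8 = 127.6177
  x_3 = 0.0780·27 + 0.0405·92 + 0.1078·89 + 1.0779·11 + 0.0442·86 + 0.1218·77 + 0.1311·8 = 41.5108
  x_4 = 0.1381·27 + 0.1275·92 + 0.0952·89 + 0.1435·11 + 1.1246·86 + 0.0707·77 + 0.1573·8 = 128.9274
  x_5 = 0.0703·27 + 0.0592·92 + 0.1014·89 + 0.1706·11 + 0.0933·86 + 1.1448·77 + 0.1696·8 = 115.7771
  x_6 = 0.1545·27 + 0.1239·92 + 0.1352·89 + 0.1453·11 + 0.0724·86 + 0.1159·77 + 1.1165·8 = 53.2788

L[0,5] = 0.0601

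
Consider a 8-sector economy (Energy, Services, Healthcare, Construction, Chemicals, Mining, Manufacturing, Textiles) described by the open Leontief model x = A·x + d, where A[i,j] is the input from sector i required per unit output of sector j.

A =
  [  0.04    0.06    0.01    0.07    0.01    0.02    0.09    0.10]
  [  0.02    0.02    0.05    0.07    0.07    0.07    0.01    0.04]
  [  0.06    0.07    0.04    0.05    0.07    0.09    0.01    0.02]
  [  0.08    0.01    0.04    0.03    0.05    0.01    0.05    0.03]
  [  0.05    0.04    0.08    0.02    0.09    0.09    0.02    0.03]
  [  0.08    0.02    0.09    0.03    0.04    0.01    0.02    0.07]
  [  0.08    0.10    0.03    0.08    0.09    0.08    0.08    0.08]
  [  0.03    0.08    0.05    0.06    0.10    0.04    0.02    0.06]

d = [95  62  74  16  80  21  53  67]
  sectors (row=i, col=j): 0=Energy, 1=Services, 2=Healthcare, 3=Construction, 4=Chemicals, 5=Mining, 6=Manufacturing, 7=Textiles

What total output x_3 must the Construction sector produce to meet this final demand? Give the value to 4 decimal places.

49.4931

Form M = I − A:
  [  0.96   -0.06   -0.01   -0.07   -0.01   -0.02   -0.09   -0.10]
  [ -0.02    0.98   -0.05   -0.07   -0.07   -0.07   -0.01   -0.04]
  [ -0.06   -0.07    0.96   -0.05   -0.07   -0.09   -0.01   -0.02]
  [ -0.08   -0.01   -0.04    0.97   -0.05   -0.01   -0.05   -0.03]
  [ -0.05   -0.04   -0.08   -0.02    0.91   -0.09   -0.02   -0.03]
  [ -0.08   -0.02   -0.09   -0.03   -0.04    0.99   -0.02   -0.07]
  [ -0.08   -0.10   -0.03   -0.08   -0.09   -0.08    0.92   -0.08]
  [ -0.03   -0.08   -0.05   -0.06   -0.10   -0.04   -0.02    0.94]
Leontief inverse L = M⁻¹:
  [  1.0770    0.0969    0.0416    0.1081    0.0577    0.0539    0.1182    0.1389]
  [  0.0531    1.0453    0.0815    0.0953    0.1071    0.0982    0.0286    0.0681]
  [  0.0965    0.0985    1.0758    0.0817    0.1106    0.1225    0.0329    0.0554]
  [  0.1082    0.0384    0.0629    1.0573    0.0825    0.0371    0.0730    0.0598]
  [  0.0886    0.0730    0.1182    0.0527    1.1345    0.1275    0.0425    0.0660]
  [  0.1113    0.0530    0.1174    0.0616    0.0790    1.0422    0.0427    0.1023]
  [  0.1362    0.1502    0.0825    0.1331    0.1583    0.1326    1.1193    0.1371]
  [  0.0680    0.1130    0.0888    0.0945    0.1495    0.0797    0.0428    1.0951]
Total output x = L · d:
  x_0 = 1.0770·95 + 0.0969·62 + 0.0416·74 + 0.1081·16 + 0.0577·80 + 0.0539·21 + 0.1182·53 + 0.1389·67 = 134.4464
  x_1 = 0.0531·95 + 1.0453·62 + 0.0815·74 + 0.0953·16 + 0.1071·80 + 0.0982·21 + 0.0286·53 + 0.0681·67 = 94.1129
  x_2 = 0.0965·95 + 0.0985·62 + 1.0758·74 + 0.0817·16 + 0.1106·80 + 0.1225·21 + 0.0329·53 + 0.0554·67 = 113.0765
  x_3 = 0.1082·95 + 0.0384·62 + 0.0629·74 + 1.0573·16 + 0.0825·80 + 0.0371·21 + 0.0730·53 + 0.0598·67 = 49.4931
  x_4 = 0.0886·95 + 0.0730·62 + 0.1182·74 + 0.0527·16 + 1.1345·80 + 0.1275·21 + 0.0425·53 + 0.0660·67 = 122.6527
  x_5 = 0.1113·95 + 0.0530·62 + 0.1174·74 + 0.0616·16 + 0.0790·80 + 1.0422·21 + 0.0427·53 + 0.1023·67 = 60.8610
  x_6 = 0.1362·95 + 0.1502·62 + 0.0825·74 + 0.1331·16 + 0.1583·80 + 0.1326·21 + 1.1193·53 + 0.1371·67 = 114.4481
  x_7 = 0.0680·95 + 0.1130·62 + 0.0888·74 + 0.0945·16 + 0.1495·80 + 0.0797·21 + 0.0428·53 + 1.0951·67 = 110.8240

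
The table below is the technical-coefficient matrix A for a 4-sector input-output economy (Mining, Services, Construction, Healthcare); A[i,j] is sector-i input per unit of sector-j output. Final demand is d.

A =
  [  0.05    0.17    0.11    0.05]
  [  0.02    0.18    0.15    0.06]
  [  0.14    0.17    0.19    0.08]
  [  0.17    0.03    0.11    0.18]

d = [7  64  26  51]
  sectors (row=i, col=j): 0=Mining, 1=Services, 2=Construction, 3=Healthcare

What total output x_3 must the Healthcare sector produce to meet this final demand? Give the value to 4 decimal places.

Form M = I − A:
  [  0.95   -0.17   -0.11   -0.05]
  [ -0.02    0.82   -0.15   -0.06]
  [ -0.14   -0.17    0.81   -0.08]
  [ -0.17   -0.03   -0.11    0.82]
Leontief inverse L = M⁻¹:
  [  1.1101    0.2792    0.2173    0.1093]
  [  0.0898    1.2987    0.2699    0.1268]
  [  0.2369    0.3357    1.3521    0.1709]
  [  0.2652    0.1504    0.2363    1.2697]
Total output x = L · d:
  x_0 = 1.1101·7 + 0.2792·64 + 0.2173·26 + 0.1093·51 = 36.8639
  x_1 = 0.0898·7 + 1.2987·64 + 0.2699·26 + 0.1268·51 = 97.2348
  x_2 = 0.2369·7 + 0.3357·64 + 1.3521·26 + 0.1709·51 = 67.0144
  x_3 = 0.2652·7 + 0.1504·64 + 0.2363·26 + 1.2697·51 = 82.3847

82.3847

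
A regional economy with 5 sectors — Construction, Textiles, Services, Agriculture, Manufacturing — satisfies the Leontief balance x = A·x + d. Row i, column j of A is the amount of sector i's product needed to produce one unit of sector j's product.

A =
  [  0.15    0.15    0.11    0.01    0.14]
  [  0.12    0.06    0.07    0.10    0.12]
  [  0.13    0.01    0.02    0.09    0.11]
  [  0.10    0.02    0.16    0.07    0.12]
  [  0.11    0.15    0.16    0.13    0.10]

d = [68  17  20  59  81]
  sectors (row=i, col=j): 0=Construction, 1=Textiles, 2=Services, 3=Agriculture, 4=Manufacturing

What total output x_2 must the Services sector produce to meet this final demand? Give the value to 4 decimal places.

Form M = I − A:
  [  0.85   -0.15   -0.11   -0.01   -0.14]
  [ -0.12    0.94   -0.07   -0.10   -0.12]
  [ -0.13   -0.01    0.98   -0.09   -0.11]
  [ -0.10   -0.02   -0.16    0.93   -0.12]
  [ -0.11   -0.15   -0.16   -0.13    0.90]
Leontief inverse L = M⁻¹:
  [  1.2948    0.2553    0.2253    0.1018    0.2766]
  [  0.2396    1.1451    0.1757    0.1755    0.2348]
  [  0.2245    0.0828    1.1083    0.1467    0.2010]
  [  0.2178    0.0987    0.2562    1.1453    0.2311]
  [  0.2695    0.2510    0.2909    0.2332    1.2532]
Total output x = L · d:
  x_0 = 1.2948·68 + 0.2553·17 + 0.2253·20 + 0.1018·59 + 0.2766·81 = 125.3009
  x_1 = 0.2396·68 + 1.1451·17 + 0.1757·20 + 0.1755·59 + 0.2348·81 = 68.6502
  x_2 = 0.2245·68 + 0.0828·17 + 1.1083·20 + 0.1467·59 + 0.2010·81 = 63.7666
  x_3 = 0.2178·68 + 0.0987·17 + 0.2562·20 + 1.1453·59 + 0.2311·81 = 107.9001
  x_4 = 0.2695·68 + 0.2510·17 + 0.2909·20 + 0.2332·59 + 1.2532·81 = 143.6781

63.7666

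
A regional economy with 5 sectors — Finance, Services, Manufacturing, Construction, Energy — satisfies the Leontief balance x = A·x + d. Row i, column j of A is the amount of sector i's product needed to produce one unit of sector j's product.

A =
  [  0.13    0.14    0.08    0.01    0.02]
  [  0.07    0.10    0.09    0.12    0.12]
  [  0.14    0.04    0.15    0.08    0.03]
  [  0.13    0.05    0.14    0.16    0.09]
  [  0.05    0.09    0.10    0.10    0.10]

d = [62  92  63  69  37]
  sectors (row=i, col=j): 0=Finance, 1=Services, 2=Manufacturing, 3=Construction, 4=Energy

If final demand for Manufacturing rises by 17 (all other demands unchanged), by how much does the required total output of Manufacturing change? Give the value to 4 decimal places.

Form M = I − A:
  [  0.87   -0.14   -0.08   -0.01   -0.02]
  [ -0.07    0.90   -0.09   -0.12   -0.12]
  [ -0.14   -0.04    0.85   -0.08   -0.03]
  [ -0.13   -0.05   -0.14    0.84   -0.09]
  [ -0.05   -0.09   -0.10   -0.10    0.90]
Leontief inverse L = M⁻¹:
  [  1.2042    0.2044    0.1536    0.0660    0.0657]
  [  0.1689    1.1767    0.1975    0.2113    0.1884]
  [  0.2347    0.1074    1.2428    0.1455    0.0755]
  [  0.2503    0.1363    0.2636    1.2569    0.1582]
  [  0.1377    0.1561    0.1957    0.1806    1.1596]
Total output x = L · d:
  x_0 = 1.2042·62 + 0.2044·92 + 0.1536·63 + 0.0660·69 + 0.0657·37 = 110.1261
  x_1 = 0.1689·62 + 1.1767·92 + 0.1975·63 + 0.2113·69 + 0.1884·37 = 152.7210
  x_2 = 0.2347·62 + 0.1074·92 + 1.2428·63 + 0.1455·69 + 0.0755·37 = 115.5572
  x_3 = 0.2503·62 + 0.1363·92 + 0.2636·63 + 1.2569·69 + 0.1582·37 = 137.2423
  x_4 = 0.1377·62 + 0.1561·92 + 0.1957·63 + 0.1806·69 + 1.1596·37 = 90.5902
Δx_2 = L[2,2] · Δd_2 = 1.2428 · 17 = 21.1272

21.1272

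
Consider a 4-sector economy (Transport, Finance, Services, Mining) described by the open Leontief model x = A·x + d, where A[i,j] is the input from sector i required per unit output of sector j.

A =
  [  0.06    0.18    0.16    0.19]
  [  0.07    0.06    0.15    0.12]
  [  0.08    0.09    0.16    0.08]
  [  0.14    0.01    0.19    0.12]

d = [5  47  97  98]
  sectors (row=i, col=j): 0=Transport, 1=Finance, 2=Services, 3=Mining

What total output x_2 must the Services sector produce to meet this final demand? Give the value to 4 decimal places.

148.9847

Form M = I − A:
  [  0.94   -0.18   -0.16   -0.19]
  [ -0.07    0.94   -0.15   -0.12]
  [ -0.08   -0.09    0.84   -0.08]
  [ -0.14   -0.01   -0.19    0.88]
Leontief inverse L = M⁻¹:
  [  1.1589    0.2577    0.3382    0.3161]
  [  0.1373    1.1184    0.2727    0.2070]
  [  0.1458    0.1526    1.2837    0.1690]
  [  0.2174    0.0867    0.3341    1.2255]
Total output x = L · d:
  x_0 = 1.1589·5 + 0.2577·47 + 0.3382·97 + 0.3161·98 = 81.6924
  x_1 = 0.1373·5 + 1.1184·47 + 0.2727·97 + 0.2070·98 = 99.9849
  x_2 = 0.1458·5 + 0.1526·47 + 1.2837·97 + 0.1690·98 = 148.9847
  x_3 = 0.2174·5 + 0.0867·47 + 0.3341·97 + 1.2255·98 = 157.6635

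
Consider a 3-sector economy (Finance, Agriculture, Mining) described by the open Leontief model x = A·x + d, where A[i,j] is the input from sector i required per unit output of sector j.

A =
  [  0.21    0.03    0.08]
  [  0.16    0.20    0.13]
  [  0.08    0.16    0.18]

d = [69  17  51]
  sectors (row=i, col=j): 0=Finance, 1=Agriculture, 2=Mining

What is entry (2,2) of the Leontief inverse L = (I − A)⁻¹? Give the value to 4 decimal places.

Form M = I − A:
  [  0.79   -0.03   -0.08]
  [ -0.16    0.80   -0.13]
  [ -0.08   -0.16    0.82]
Leontief inverse L = M⁻¹:
  [  1.2953    0.0763    0.1385]
  [  0.2887    1.3079    0.2355]
  [  0.1827    0.2626    1.2790]
Total output x = L · d:
  x_0 = 1.2953·69 + 0.0763·17 + 0.1385·51 = 97.7330
  x_1 = 0.2887·69 + 1.3079·17 + 0.2355·51 = 54.1703
  x_2 = 0.1827·69 + 0.2626·17 + 1.2790·51 = 82.2999

L[2,2] = 1.2790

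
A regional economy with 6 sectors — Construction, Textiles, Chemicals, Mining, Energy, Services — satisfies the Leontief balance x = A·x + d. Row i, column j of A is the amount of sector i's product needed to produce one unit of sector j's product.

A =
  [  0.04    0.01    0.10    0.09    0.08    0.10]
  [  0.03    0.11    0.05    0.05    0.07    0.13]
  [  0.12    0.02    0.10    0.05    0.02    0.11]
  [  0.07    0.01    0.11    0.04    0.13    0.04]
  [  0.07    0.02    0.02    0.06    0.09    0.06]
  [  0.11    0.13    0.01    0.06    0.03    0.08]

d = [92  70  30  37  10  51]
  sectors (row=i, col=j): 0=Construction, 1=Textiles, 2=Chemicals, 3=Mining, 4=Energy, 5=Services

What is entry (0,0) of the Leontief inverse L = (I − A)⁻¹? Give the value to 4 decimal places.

Form M = I − A:
  [  0.96   -0.01   -0.10   -0.09   -0.08   -0.10]
  [ -0.03    0.89   -0.05   -0.05   -0.07   -0.13]
  [ -0.12   -0.02    0.90   -0.05   -0.02   -0.11]
  [ -0.07   -0.01   -0.11    0.96   -0.13   -0.04]
  [ -0.07   -0.02   -0.02   -0.06    0.91   -0.06]
  [ -0.11   -0.13   -0.01   -0.06   -0.03    0.92]
Leontief inverse L = M⁻¹:
  [  1.0978    0.0428    0.1449    0.1304    0.1268    0.1566]
  [  0.0852    1.1588    0.0900    0.0926    0.1183    0.1955]
  [  0.1766    0.0555    1.1487    0.0941    0.0642    0.1727]
  [  0.1224    0.0347    0.1524    1.0797    0.1741    0.0947]
  [  0.1086    0.0437    0.0520    0.0921    1.1295    0.1019]
  [  0.1568    0.1732    0.0542    0.1031    0.0808    1.1447]
Total output x = L · d:
  x_0 = 1.0978·92 + 0.0428·70 + 0.1449·30 + 0.1304·37 + 0.1268·10 + 0.1566·51 = 122.4198
  x_1 = 0.0852·92 + 1.1588·70 + 0.0900·30 + 0.0926·37 + 0.1183·10 + 0.1955·51 = 106.2422
  x_2 = 0.1766·92 + 0.0555·70 + 1.1487·30 + 0.0941·37 + 0.0642·10 + 0.1727·51 = 67.5257
  x_3 = 0.1224·92 + 0.0347·70 + 0.1524·30 + 1.0797·37 + 0.1741·10 + 0.0947·51 = 64.7837
  x_4 = 0.1086·92 + 0.0437·70 + 0.0520·30 + 0.0921·37 + 1.1295·10 + 0.1019·51 = 34.5076
  x_5 = 0.1568·92 + 0.1732·70 + 0.0542·30 + 0.1031·37 + 0.0808·10 + 1.1447·51 = 91.1687

L[0,0] = 1.0978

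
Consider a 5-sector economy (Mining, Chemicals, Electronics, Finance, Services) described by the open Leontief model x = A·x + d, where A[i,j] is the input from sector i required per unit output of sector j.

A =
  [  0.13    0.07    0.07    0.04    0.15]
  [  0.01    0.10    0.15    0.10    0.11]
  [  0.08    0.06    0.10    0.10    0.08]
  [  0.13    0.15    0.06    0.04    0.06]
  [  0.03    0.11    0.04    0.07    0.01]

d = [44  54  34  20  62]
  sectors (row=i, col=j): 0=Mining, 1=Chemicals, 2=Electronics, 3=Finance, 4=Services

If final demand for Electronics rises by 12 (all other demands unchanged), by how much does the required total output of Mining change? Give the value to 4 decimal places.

1.5774

Form M = I − A:
  [  0.87   -0.07   -0.07   -0.04   -0.15]
  [ -0.01    0.90   -0.15   -0.10   -0.11]
  [ -0.08   -0.06    0.90   -0.10   -0.08]
  [ -0.13   -0.15   -0.06    0.96   -0.06]
  [ -0.03   -0.11   -0.04   -0.07    0.99]
Leontief inverse L = M⁻¹:
  [  1.1844    0.1423    0.1315    0.0933    0.2115]
  [  0.0635    1.1779    0.2194    0.1605    0.1680]
  [  0.1352    0.1296    1.1593    0.1499    0.1377]
  [  0.1826    0.2212    0.1298    1.0953    0.1291]
  [  0.0613    0.1561    0.0844    0.1042    1.0499]
Total output x = L · d:
  x_0 = 1.1844·44 + 0.1423·54 + 0.1315·34 + 0.0933·20 + 0.2115·62 = 79.2467
  x_1 = 0.0635·44 + 1.1779·54 + 0.2194·34 + 0.1605·20 + 0.1680·62 = 87.4852
  x_2 = 0.1352·44 + 0.1296·54 + 1.1593·34 + 0.1499·20 + 0.1377·62 = 63.9028
  x_3 = 0.1826·44 + 0.2212·54 + 0.1298·34 + 1.0953·20 + 0.1291·62 = 54.3013
  x_4 = 0.0613·44 + 0.1561·54 + 0.0844·34 + 0.1042·20 + 1.0499·62 = 81.1697
Δx_0 = L[0,2] · Δd_2 = 0.1315 · 12 = 1.5774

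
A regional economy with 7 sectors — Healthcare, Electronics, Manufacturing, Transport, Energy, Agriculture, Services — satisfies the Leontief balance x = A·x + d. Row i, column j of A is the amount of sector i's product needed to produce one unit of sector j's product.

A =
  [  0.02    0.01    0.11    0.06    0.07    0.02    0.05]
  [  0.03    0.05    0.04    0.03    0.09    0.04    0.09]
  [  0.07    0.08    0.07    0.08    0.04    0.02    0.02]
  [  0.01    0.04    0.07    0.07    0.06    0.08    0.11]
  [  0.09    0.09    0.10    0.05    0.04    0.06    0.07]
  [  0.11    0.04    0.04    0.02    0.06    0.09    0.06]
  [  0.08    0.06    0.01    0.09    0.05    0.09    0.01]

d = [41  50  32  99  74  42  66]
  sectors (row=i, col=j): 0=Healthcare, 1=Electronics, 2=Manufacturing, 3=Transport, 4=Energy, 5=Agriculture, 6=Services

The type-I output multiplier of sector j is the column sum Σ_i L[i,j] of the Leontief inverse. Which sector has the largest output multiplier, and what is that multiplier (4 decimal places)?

Form M = I − A:
  [  0.98   -0.01   -0.11   -0.06   -0.07   -0.02   -0.05]
  [ -0.03    0.95   -0.04   -0.03   -0.09   -0.04   -0.09]
  [ -0.07   -0.08    0.93   -0.08   -0.04   -0.02   -0.02]
  [ -0.01   -0.04   -0.07    0.93   -0.06   -0.08   -0.11]
  [ -0.09   -0.09   -0.10   -0.05    0.96   -0.06   -0.07]
  [ -0.11   -0.04   -0.04   -0.02   -0.06    0.91   -0.06]
  [ -0.08   -0.06   -0.01   -0.09   -0.05   -0.09    0.99]
Leontief inverse L = M⁻¹:
  [  1.0550    0.0445    0.1479    0.0966    0.1008    0.0516    0.0813]
  [  0.0699    1.0858    0.0782    0.0668    0.1257    0.0775    0.1248]
  [  0.1021    0.1131    1.1123    0.1170    0.0781    0.0530    0.0596]
  [  0.0579    0.0815    0.1123    1.1141    0.1020    0.1270    0.1513]
  [  0.1372    0.1333    0.1522    0.0983    1.0892    0.1042    0.1164]
  [  0.1531    0.0747    0.0862    0.0589    0.1011    1.1290    0.0984]
  [  0.1166    0.0915    0.0537    0.1246    0.0900    0.1288    1.0534]
Total output x = L · d:
  x_0 = 1.0550·41 + 0.0445·50 + 0.1479·32 + 0.0966·99 + 0.1008·74 + 0.0516·42 + 0.0813·66 = 74.7639
  x_1 = 0.0699·41 + 1.0858·50 + 0.0782·32 + 0.0668·99 + 0.1257·74 + 0.0775·42 + 0.1248·66 = 87.0619
  x_2 = 0.1021·41 + 0.1131·50 + 1.1123·32 + 0.1170·99 + 0.0781·74 + 0.0530·42 + 0.0596·66 = 68.9650
  x_3 = 0.0579·41 + 0.0815·50 + 0.1123·32 + 1.1141·99 + 0.1020·74 + 0.1270·42 + 0.1513·66 = 143.2069
  x_4 = 0.1372·41 + 0.1333·50 + 0.1522·32 + 0.0983·99 + 1.0892·74 + 0.1042·42 + 0.1164·66 = 119.5543
  x_5 = 0.1531·41 + 0.0747·50 + 0.0862·32 + 0.0589·99 + 0.1011·74 + 1.1290·42 + 0.0984·66 = 80.0035
  x_6 = 0.1166·41 + 0.0915·50 + 0.0537·32 + 0.1246·99 + 0.0900·74 + 0.1288·42 + 1.0534·66 = 105.0112
Output multipliers (column sums of L):
  Healthcare: 1.6918
  Electronics: 1.6244
  Manufacturing: 1.7428
  Transport: 1.6765
  Energy: 1.6869
  Agriculture: 1.6711
  Services: 1.6853

Manufacturing (1.7428)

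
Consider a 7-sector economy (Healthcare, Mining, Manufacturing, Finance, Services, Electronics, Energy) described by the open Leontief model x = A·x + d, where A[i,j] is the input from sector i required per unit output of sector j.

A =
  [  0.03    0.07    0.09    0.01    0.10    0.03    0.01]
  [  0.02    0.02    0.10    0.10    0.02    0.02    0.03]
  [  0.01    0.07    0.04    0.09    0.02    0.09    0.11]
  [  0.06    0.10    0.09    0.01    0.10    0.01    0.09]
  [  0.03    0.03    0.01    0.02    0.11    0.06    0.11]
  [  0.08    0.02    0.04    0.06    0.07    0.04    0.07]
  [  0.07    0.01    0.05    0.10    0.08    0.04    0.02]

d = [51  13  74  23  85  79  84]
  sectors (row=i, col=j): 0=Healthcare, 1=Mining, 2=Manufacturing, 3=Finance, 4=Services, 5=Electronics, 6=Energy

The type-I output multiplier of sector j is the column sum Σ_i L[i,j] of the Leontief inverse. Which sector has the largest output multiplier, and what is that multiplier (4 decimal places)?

Services (1.8162)

Form M = I − A:
  [  0.97   -0.07   -0.09   -0.01   -0.10   -0.03   -0.01]
  [ -0.02    0.98   -0.10   -0.10   -0.02   -0.02   -0.03]
  [ -0.01   -0.07    0.96   -0.09   -0.02   -0.09   -0.11]
  [ -0.06   -0.10   -0.09    0.99   -0.10   -0.01   -0.09]
  [ -0.03   -0.03   -0.01   -0.02    0.89   -0.06   -0.11]
  [ -0.08   -0.02   -0.04   -0.06   -0.07    0.96   -0.07]
  [ -0.07   -0.01   -0.05   -0.10   -0.08   -0.04    0.98]
Leontief inverse L = M⁻¹:
  [  1.0492    0.0935    0.1185    0.0421    0.1364    0.0569    0.0501]
  [  0.0412    1.0491    0.1312    0.1289    0.0552    0.0431    0.0684]
  [  0.0443    0.1001    1.0823    0.1329    0.0695    0.1171    0.1534]
  [  0.0874    0.1302    0.1312    1.0555    0.1500    0.0438    0.1365]
  [  0.0582    0.0510    0.0390    0.0528    1.1581    0.0856    0.1475]
  [  0.1068    0.0487    0.0749    0.0908    0.1186    1.0659    0.1088]
  [  0.0957    0.0419    0.0847    0.1268    0.1285    0.0654    1.0629]
Total output x = L · d:
  x_0 = 1.0492·51 + 0.0935·13 + 0.1185·74 + 0.0421·23 + 0.1364·85 + 0.0569·79 + 0.0501·84 = 84.7518
  x_1 = 0.0412·51 + 1.0491·13 + 0.1312·74 + 0.1289·23 + 0.0552·85 + 0.0431·79 + 0.0684·84 = 42.2452
  x_2 = 0.0443·51 + 0.1001·13 + 1.0823·74 + 0.1329·23 + 0.0695·85 + 0.1171·79 + 0.1534·84 = 114.7458
  x_3 = 0.0874·51 + 0.1302·13 + 0.1312·74 + 1.0555·23 + 0.1500·85 + 0.0438·79 + 0.1365·84 = 67.8177
  x_4 = 0.0582·51 + 0.0510·13 + 0.0390·74 + 0.0528·23 + 1.1581·85 + 0.0856·79 + 0.1475·84 = 125.3265
  x_5 = 0.1068·51 + 0.0487·13 + 0.0749·74 + 0.0908·23 + 0.1186·85 + 1.0659·79 + 0.1088·84 = 117.1415
  x_6 = 0.0957·51 + 0.0419·13 + 0.0847·74 + 0.1268·23 + 0.1285·85 + 0.0654·79 + 1.0629·84 = 119.9856
Output multipliers (column sums of L):
  Healthcare: 1.4828
  Mining: 1.5147
  Manufacturing: 1.6617
  Finance: 1.6299
  Services: 1.8162
  Electronics: 1.4778
  Energy: 1.7275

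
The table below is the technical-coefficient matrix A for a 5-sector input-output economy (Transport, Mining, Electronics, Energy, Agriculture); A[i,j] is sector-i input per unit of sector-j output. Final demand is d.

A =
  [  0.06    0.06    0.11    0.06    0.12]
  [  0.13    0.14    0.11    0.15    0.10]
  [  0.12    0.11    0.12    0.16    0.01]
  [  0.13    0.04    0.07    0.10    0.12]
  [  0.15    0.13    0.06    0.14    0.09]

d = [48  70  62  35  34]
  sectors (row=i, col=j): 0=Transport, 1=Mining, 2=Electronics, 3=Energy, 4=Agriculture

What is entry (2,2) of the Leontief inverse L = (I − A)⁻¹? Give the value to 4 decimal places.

Form M = I − A:
  [  0.94   -0.06   -0.11   -0.06   -0.12]
  [ -0.13    0.86   -0.11   -0.15   -0.10]
  [ -0.12   -0.11    0.88   -0.16   -0.01]
  [ -0.13   -0.04   -0.07    0.90   -0.12]
  [ -0.15   -0.13   -0.06   -0.14    0.91]
Leontief inverse L = M⁻¹:
  [  1.1611    0.1419    0.1891    0.1646    0.1925]
  [  0.2804    1.2590    0.2314    0.3036    0.2179]
  [  0.2396    0.2019    1.2212    0.2830    0.1045]
  [  0.2366    0.1236    0.1551    1.2070    0.2057]
  [  0.2837    0.2356    0.1686    0.2749    1.2003]
Total output x = L · d:
  x_0 = 1.1611·48 + 0.1419·70 + 0.1891·62 + 0.1646·35 + 0.1925·34 = 89.6994
  x_1 = 0.2804·48 + 1.2590·70 + 0.2314·62 + 0.3036·35 + 0.2179·34 = 133.9740
  x_2 = 0.2396·48 + 0.2019·70 + 1.2212·62 + 0.2830·35 + 0.1045·34 = 114.8054
  x_3 = 0.2366·48 + 0.1236·70 + 0.1551·62 + 1.2070·35 + 0.2057·34 = 78.8611
  x_4 = 0.2837·48 + 0.2356·70 + 0.1686·62 + 0.2749·35 + 1.2003·34 = 90.9895

L[2,2] = 1.2212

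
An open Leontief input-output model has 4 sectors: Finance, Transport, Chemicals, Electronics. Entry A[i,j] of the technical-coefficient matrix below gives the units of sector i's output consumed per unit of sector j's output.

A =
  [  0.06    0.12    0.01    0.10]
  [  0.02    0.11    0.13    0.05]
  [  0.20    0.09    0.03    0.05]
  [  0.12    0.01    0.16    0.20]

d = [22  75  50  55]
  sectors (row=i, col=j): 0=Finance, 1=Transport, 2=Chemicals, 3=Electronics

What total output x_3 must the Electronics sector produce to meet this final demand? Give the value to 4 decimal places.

Form M = I − A:
  [  0.94   -0.12   -0.01   -0.10]
  [ -0.02    0.89   -0.13   -0.05]
  [ -0.20   -0.09    0.97   -0.05]
  [ -0.12   -0.01   -0.16    0.80]
Leontief inverse L = M⁻¹:
  [  1.0985    0.1556    0.0570    0.1506]
  [  0.0724    1.1516    0.1702    0.0917]
  [  0.2443    0.1423    1.0701    0.1063]
  [  0.2145    0.0662    0.2247    1.2950]
Total output x = L · d:
  x_0 = 1.0985·22 + 0.1556·75 + 0.0570·50 + 0.1506·55 = 46.9683
  x_1 = 0.0724·22 + 1.1516·75 + 0.1702·50 + 0.0917·55 = 101.5151
  x_2 = 0.2443·22 + 0.1423·75 + 1.0701·50 + 0.1063·55 = 75.3992
  x_3 = 0.2145·22 + 0.0662·75 + 0.2247·50 + 1.2950·55 = 92.1440

92.1440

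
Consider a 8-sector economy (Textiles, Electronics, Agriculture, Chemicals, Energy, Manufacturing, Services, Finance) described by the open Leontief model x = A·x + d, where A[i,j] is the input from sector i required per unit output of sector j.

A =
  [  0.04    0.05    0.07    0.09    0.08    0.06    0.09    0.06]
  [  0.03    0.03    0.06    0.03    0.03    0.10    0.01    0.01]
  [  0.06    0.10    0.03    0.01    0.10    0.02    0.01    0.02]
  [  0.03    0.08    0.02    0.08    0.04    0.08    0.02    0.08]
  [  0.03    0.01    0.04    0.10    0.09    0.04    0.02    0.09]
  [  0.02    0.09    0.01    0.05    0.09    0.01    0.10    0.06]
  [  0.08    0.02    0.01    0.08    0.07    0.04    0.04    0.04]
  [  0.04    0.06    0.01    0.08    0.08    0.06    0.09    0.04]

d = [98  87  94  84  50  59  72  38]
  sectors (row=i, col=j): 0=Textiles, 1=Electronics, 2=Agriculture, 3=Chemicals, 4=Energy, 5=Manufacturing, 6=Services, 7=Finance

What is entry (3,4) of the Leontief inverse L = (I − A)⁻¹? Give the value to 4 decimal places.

L[3,4] = 0.0897

Form M = I − A:
  [  0.96   -0.05   -0.07   -0.09   -0.08   -0.06   -0.09   -0.06]
  [ -0.03    0.97   -0.06   -0.03   -0.03   -0.10   -0.01   -0.01]
  [ -0.06   -0.10    0.97   -0.01   -0.10   -0.02   -0.01   -0.02]
  [ -0.03   -0.08   -0.02    0.92   -0.04   -0.08   -0.02   -0.08]
  [ -0.03   -0.01   -0.04   -0.10    0.91   -0.04   -0.02   -0.09]
  [ -0.02   -0.09   -0.01   -0.05   -0.09    0.99   -0.10   -0.06]
  [ -0.08   -0.02   -0.01   -0.08   -0.07   -0.04    0.96   -0.04]
  [ -0.04   -0.06   -0.01   -0.08   -0.08   -0.06   -0.09    0.96]
Leontief inverse L = M⁻¹:
  [  1.0778    0.0990    0.0966    0.1522    0.1456    0.1073    0.1307    0.1089]
  [  0.0489    1.0613    0.0752    0.0605    0.0683    0.1230    0.0353    0.0363]
  [  0.0818    0.1271    1.0530    0.0492    0.1416    0.0532    0.0342    0.0505]
  [  0.0565    0.1208    0.0416    1.1283    0.0897    0.1207    0.0560    0.1180]
  [  0.0575    0.0501    0.0602    0.1526    1.1425    0.0785    0.0541    0.1323]
  [  0.0501    0.1219    0.0322    0.1012    0.1389    1.0511    0.1299    0.0976]
  [  0.1056    0.0546    0.0312    0.1295    0.1172    0.0759    1.0729    0.0790]
  [  0.0714    0.0988    0.0331    0.1358    0.1342    0.1021    0.1259    1.0834]
Total output x = L · d:
  x_0 = 1.0778·98 + 0.0990·87 + 0.0966·94 + 0.1522·84 + 0.1456·50 + 0.1073·59 + 0.1307·72 + 0.1089·38 = 163.2518
  x_1 = 0.0489·98 + 1.0613·87 + 0.0752·94 + 0.0605·84 + 0.0683·50 + 0.1230·59 + 0.0353·72 + 0.0363·38 = 123.8742
  x_2 = 0.0818·98 + 0.1271·87 + 1.0530·94 + 0.0492·84 + 0.1416·50 + 0.0532·59 + 0.0342·72 + 0.0505·38 = 136.7873
  x_3 = 0.0565·98 + 0.1208·87 + 0.0416·94 + 1.1283·84 + 0.0897·50 + 0.1207·59 + 0.0560·72 + 0.1180·38 = 134.8596
  x_4 = 0.0575·98 + 0.0501·87 + 0.0602·94 + 0.1526·84 + 1.1425·50 + 0.0785·59 + 0.0541·72 + 0.1323·38 = 99.1464
  x_5 = 0.0501·98 + 0.1219·87 + 0.0322·94 + 0.1012·84 + 0.1389·50 + 1.0511·59 + 0.1299·72 + 0.0976·38 = 109.0729
  x_6 = 0.1056·98 + 0.0546·87 + 0.0312·94 + 0.1295·84 + 0.1172·50 + 0.0759·59 + 1.0729·72 + 0.0790·38 = 119.5004
  x_7 = 0.0714·98 + 0.0988·87 + 0.0331·94 + 0.1358·84 + 0.1342·50 + 0.1021·59 + 0.1259·72 + 1.0834·38 = 93.0732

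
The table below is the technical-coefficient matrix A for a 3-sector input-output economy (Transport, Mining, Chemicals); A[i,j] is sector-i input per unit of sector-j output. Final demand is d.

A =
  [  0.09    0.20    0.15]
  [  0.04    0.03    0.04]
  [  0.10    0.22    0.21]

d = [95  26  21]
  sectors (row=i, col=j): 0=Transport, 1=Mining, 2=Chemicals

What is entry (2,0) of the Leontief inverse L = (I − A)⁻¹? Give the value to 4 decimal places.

L[2,0] = 0.1588

Form M = I − A:
  [  0.91   -0.20   -0.15]
  [ -0.04    0.97   -0.04]
  [ -0.10   -0.22    0.79]
Leontief inverse L = M⁻¹:
  [  1.1368    0.2866    0.2304]
  [  0.0534    1.0564    0.0636]
  [  0.1588    0.3305    1.3127]
Total output x = L · d:
  x_0 = 1.1368·95 + 0.2866·26 + 0.2304·21 = 120.2878
  x_1 = 0.0534·95 + 1.0564·26 + 0.0636·21 = 33.8776
  x_2 = 0.1588·95 + 0.3305·26 + 1.3127·21 = 51.2428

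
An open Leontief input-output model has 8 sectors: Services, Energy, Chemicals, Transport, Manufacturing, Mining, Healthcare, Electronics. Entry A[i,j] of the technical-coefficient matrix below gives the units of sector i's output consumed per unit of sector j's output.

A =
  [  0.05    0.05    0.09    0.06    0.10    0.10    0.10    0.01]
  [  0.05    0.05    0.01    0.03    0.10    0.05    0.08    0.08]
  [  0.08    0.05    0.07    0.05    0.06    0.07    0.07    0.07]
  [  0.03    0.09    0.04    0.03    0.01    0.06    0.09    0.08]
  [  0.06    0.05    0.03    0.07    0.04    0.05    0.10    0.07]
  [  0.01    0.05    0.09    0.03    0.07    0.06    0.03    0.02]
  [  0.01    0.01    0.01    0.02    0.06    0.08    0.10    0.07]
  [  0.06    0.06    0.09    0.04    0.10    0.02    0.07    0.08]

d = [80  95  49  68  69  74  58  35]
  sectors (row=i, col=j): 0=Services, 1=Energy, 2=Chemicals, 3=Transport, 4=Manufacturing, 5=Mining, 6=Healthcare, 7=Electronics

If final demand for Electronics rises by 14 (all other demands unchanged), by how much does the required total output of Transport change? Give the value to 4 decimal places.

1.8012

Form M = I − A:
  [  0.95   -0.05   -0.09   -0.06   -0.10   -0.10   -0.10   -0.01]
  [ -0.05    0.95   -0.01   -0.03   -0.10   -0.05   -0.08   -0.08]
  [ -0.08   -0.05    0.93   -0.05   -0.06   -0.07   -0.07   -0.07]
  [ -0.03   -0.09   -0.04    0.97   -0.01   -0.06   -0.09   -0.08]
  [ -0.06   -0.05   -0.03   -0.07    0.96   -0.05   -0.10   -0.07]
  [ -0.01   -0.05   -0.09   -0.03   -0.07    0.94   -0.03   -0.02]
  [ -0.01   -0.01   -0.01   -0.02   -0.06   -0.08    0.90   -0.07]
  [ -0.06   -0.06   -0.09   -0.04   -0.10   -0.02   -0.07    0.92]
Leontief inverse L = M⁻¹:
  [  1.0912    0.0980    0.1408    0.1013    0.1642    0.1638    0.1802    0.0697]
  [  0.0844    1.0890    0.0514    0.0643    0.1561    0.0984    0.1474    0.1303]
  [  0.1212    0.0969    1.1223    0.0896    0.1255    0.1292    0.1464    0.1264]
  [  0.0618    0.1266    0.0794    1.0592    0.0662    0.1059    0.1511    0.1287]
  [  0.0941    0.0913    0.0735    0.1033    1.0974    0.1023    0.1695    0.1222]
  [  0.0400    0.0826    0.1240    0.0577    0.1127    1.0996    0.0811    0.0607]
  [  0.0338    0.0388    0.0432    0.0447    0.1025    0.1174    1.1499    0.1088]
  [  0.1049    0.1071    0.1397    0.0815    0.1656    0.0783    0.1499    1.1408]
Total output x = L · d:
  x_0 = 1.0912·80 + 0.0980·95 + 0.1408·49 + 0.1013·68 + 0.1642·69 + 0.1638·74 + 0.1802·58 + 0.0697·35 = 146.7384
  x_1 = 0.0844·80 + 1.0890·95 + 0.0514·49 + 0.0643·68 + 0.1561·69 + 0.0984·74 + 0.1474·58 + 0.1303·35 = 148.2599
  x_2 = 0.1212·80 + 0.0969·95 + 1.1223·49 + 0.0896·68 + 0.1255·69 + 0.1292·74 + 0.1464·58 + 0.1264·35 = 111.1263
  x_3 = 0.0618·80 + 0.1266·95 + 0.0794·49 + 1.0592·68 + 0.0662·69 + 0.1059·74 + 0.1511·58 + 0.1287·35 = 118.5573
  x_4 = 0.0941·80 + 0.0913·95 + 0.0735·49 + 0.1033·68 + 1.0974·69 + 0.1023·74 + 0.1695·58 + 0.1222·35 = 124.2267
  x_5 = 0.0400·80 + 0.0826·95 + 0.1240·49 + 0.0577·68 + 0.1127·69 + 1.0996·74 + 0.0811·58 + 0.0607·35 = 117.0259
  x_6 = 0.0338·80 + 0.0388·95 + 0.0432·49 + 0.0447·68 + 0.1025·69 + 0.1174·74 + 1.1499·58 + 0.1088·35 = 97.8043
  x_7 = 0.1049·80 + 0.1071·95 + 0.1397·49 + 0.0815·68 + 0.1656·69 + 0.0783·74 + 0.1499·58 + 1.1408·35 = 96.7968
Δx_3 = L[3,7] · Δd_7 = 0.1287 · 14 = 1.8012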